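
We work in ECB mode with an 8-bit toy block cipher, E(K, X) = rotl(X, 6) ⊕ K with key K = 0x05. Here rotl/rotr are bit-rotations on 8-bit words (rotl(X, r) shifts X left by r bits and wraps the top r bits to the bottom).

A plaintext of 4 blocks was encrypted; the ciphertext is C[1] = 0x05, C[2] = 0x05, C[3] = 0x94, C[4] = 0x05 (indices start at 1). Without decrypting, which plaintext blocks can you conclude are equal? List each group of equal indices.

ECB encrypts each block independently with the same key, so equal ciphertext blocks imply equal plaintext blocks.
C[1] = C[2] = C[4] = 0x05, so P[1] = P[2] = P[4].

P[1] = P[2] = P[4]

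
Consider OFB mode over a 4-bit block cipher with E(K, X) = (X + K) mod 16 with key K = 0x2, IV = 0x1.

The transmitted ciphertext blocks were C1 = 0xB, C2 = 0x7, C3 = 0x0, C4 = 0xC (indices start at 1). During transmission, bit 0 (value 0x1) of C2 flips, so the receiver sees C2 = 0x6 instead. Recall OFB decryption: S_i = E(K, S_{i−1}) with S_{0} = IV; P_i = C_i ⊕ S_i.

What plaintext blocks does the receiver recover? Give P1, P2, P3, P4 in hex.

Only C2 changed, to 0x6. In OFB, a change in C_i flips the same bit in P_i only; the keystream is unaffected. Decrypting the received ciphertext:
P1: S = E(K, 0x1) = 0x3; 0xB ⊕ 0x3 = 0x8.
P2: S = E(K, 0x3) = 0x5; 0x6 ⊕ 0x5 = 0x3.
P3: S = E(K, 0x5) = 0x7; 0x0 ⊕ 0x7 = 0x7.
P4: S = E(K, 0x7) = 0x9; 0xC ⊕ 0x9 = 0x5.
Blocks that differ from the original plaintext: P2.

P1 = 0x8, P2 = 0x3, P3 = 0x7, P4 = 0x5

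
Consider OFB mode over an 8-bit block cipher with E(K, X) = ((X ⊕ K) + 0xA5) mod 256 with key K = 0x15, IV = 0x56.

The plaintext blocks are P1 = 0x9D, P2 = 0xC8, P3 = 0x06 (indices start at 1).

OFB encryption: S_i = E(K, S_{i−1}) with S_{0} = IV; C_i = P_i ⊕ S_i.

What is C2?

C2 = 0x6A

C1: S = E(K, 0x56) = 0xE8; 0x9D ⊕ 0xE8 = 0x75.
C2: S = E(K, 0xE8) = 0xA2; 0xC8 ⊕ 0xA2 = 0x6A.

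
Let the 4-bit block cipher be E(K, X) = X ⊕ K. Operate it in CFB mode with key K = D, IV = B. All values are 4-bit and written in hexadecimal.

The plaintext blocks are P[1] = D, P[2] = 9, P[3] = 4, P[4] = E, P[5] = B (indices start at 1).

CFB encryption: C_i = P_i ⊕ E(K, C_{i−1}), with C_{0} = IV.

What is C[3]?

C[1]: E(K, B) = 6; D ⊕ 6 = B.
C[2]: E(K, B) = 6; 9 ⊕ 6 = F.
C[3]: E(K, F) = 2; 4 ⊕ 2 = 6.

C[3] = 6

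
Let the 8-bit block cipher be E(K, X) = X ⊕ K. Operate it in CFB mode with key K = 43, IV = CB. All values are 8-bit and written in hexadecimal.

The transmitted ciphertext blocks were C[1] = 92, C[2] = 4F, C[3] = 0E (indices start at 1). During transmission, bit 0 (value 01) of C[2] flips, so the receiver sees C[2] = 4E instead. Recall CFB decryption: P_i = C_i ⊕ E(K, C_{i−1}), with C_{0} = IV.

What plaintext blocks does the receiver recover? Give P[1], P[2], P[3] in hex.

P[1] = 1A, P[2] = 9F, P[3] = 03

Only C[2] changed, to 4E. In CFB, a change in C_i flips the same bit in P_i and garbles P_{i+1}. Decrypting the received ciphertext:
P[1]: E(K, CB) = 88; 92 ⊕ 88 = 1A.
P[2]: E(K, 92) = D1; 4E ⊕ D1 = 9F.
P[3]: E(K, 4E) = 0D; 0E ⊕ 0D = 03.
Blocks that differ from the original plaintext: P[2], P[3].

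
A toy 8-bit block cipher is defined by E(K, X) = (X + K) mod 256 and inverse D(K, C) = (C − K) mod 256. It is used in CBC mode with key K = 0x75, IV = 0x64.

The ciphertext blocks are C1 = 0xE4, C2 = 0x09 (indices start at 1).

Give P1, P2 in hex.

P1 = 0x0B, P2 = 0x70

CBC decryption: P_i = D(K, C_i) ⊕ C_{i−1}, with C_{0} = IV.
P1: D(K, 0xE4) = 0x6F; 0x6F ⊕ 0x64 = 0x0B.
P2: D(K, 0x09) = 0x94; 0x94 ⊕ 0xE4 = 0x70.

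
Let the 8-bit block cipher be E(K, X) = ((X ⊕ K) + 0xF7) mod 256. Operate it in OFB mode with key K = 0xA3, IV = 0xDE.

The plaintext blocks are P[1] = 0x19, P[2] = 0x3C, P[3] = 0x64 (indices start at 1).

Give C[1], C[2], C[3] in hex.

OFB encryption: S_i = E(K, S_{i−1}) with S_{0} = IV; C_i = P_i ⊕ S_i.
C[1]: S = E(K, 0xDE) = 0x74; 0x19 ⊕ 0x74 = 0x6D.
C[2]: S = E(K, 0x74) = 0xCE; 0x3C ⊕ 0xCE = 0xF2.
C[3]: S = E(K, 0xCE) = 0x64; 0x64 ⊕ 0x64 = 0x00.

C[1] = 0x6D, C[2] = 0xF2, C[3] = 0x00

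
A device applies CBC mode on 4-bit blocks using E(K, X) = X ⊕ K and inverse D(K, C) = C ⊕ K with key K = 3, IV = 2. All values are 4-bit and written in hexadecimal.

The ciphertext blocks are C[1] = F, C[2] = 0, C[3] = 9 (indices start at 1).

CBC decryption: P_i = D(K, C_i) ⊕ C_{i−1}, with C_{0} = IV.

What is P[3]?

P[3] = A

P[3]: D(K, 9) = A; A ⊕ 0 = A.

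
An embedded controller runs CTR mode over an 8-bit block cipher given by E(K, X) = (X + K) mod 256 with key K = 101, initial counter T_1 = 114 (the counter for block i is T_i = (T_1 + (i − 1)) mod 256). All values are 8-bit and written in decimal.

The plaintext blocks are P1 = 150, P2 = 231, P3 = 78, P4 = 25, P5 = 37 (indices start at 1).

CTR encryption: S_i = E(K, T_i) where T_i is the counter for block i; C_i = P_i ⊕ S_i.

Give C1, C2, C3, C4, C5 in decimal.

C1: T = 114, S = E(K, T) = 215; 150 ⊕ 215 = 65.
C2: T = 115, S = E(K, T) = 216; 231 ⊕ 216 = 63.
C3: T = 116, S = E(K, T) = 217; 78 ⊕ 217 = 151.
C4: T = 117, S = E(K, T) = 218; 25 ⊕ 218 = 195.
C5: T = 118, S = E(K, T) = 219; 37 ⊕ 219 = 254.

C1 = 65, C2 = 63, C3 = 151, C4 = 195, C5 = 254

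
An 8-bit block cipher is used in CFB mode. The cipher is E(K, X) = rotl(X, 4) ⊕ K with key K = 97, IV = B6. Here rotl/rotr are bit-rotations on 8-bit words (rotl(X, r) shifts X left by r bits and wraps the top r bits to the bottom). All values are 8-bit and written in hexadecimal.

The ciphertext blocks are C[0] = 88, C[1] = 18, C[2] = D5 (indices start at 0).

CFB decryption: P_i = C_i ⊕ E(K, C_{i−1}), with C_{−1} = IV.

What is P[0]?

P[0] = 74

P[0]: E(K, B6) = FC; 88 ⊕ FC = 74.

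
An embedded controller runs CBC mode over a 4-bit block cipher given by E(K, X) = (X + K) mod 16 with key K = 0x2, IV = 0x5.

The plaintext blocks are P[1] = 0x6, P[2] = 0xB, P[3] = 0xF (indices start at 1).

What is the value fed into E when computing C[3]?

0xF

CBC encryption: C_i = E(K, P_i ⊕ C_{i−1}), with C_{0} = IV.
C[1]: P[1] ⊕ 0x5 = 0x3; E(K, 0x3) = 0x5.
C[2]: P[2] ⊕ 0x5 = 0xE; E(K, 0xE) = 0x0.
C[3]: P[3] ⊕ 0x0 = 0xF; E(K, 0xF) = 0x1.
So the input to E for block [3] is 0xF.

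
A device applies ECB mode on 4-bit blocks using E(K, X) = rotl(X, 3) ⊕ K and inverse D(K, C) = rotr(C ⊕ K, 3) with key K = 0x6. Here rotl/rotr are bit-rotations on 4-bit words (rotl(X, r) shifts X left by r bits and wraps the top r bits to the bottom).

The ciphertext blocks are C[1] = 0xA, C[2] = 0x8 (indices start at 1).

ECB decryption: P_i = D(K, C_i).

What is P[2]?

P[2]: D(K, 0x8) = 0xD.

P[2] = 0xD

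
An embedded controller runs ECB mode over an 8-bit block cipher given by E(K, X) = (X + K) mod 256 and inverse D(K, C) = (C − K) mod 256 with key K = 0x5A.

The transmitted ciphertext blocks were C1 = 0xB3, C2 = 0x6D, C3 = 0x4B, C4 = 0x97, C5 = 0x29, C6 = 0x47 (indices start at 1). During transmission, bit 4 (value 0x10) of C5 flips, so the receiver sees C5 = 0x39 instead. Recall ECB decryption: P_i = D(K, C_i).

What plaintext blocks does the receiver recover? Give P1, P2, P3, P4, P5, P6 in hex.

P1 = 0x59, P2 = 0x13, P3 = 0xF1, P4 = 0x3D, P5 = 0xDF, P6 = 0xED

Only C5 changed, to 0x39. In ECB, a change in C_i affects only P_i. Decrypting the received ciphertext:
P1: D(K, 0xB3) = 0x59.
P2: D(K, 0x6D) = 0x13.
P3: D(K, 0x4B) = 0xF1.
P4: D(K, 0x97) = 0x3D.
P5: D(K, 0x39) = 0xDF.
P6: D(K, 0x47) = 0xED.
Blocks that differ from the original plaintext: P5.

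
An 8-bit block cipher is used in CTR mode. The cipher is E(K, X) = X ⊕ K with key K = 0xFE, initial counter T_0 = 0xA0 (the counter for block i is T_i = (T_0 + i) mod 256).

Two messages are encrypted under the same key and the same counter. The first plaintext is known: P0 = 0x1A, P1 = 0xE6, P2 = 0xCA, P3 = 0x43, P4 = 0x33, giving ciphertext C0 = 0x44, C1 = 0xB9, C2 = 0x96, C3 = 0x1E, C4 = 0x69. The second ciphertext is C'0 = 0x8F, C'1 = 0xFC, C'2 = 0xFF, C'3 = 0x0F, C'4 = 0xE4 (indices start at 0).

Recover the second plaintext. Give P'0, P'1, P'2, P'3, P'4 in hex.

P'0 = 0xD1, P'1 = 0xA3, P'2 = 0xA3, P'3 = 0x52, P'4 = 0xBE

In CTR with a reused counter, both messages share the same keystream S_i, so C_i ⊕ C'_i = P_i ⊕ P'_i and thus P'_i = P_i ⊕ C_i ⊕ C'_i.
P'0: 0x1A ⊕ 0x44 ⊕ 0x8F = 0xD1.
P'1: 0xE6 ⊕ 0xB9 ⊕ 0xFC = 0xA3.
P'2: 0xCA ⊕ 0x96 ⊕ 0xFF = 0xA3.
P'3: 0x43 ⊕ 0x1E ⊕ 0x0F = 0x52.
P'4: 0x33 ⊕ 0x69 ⊕ 0xE4 = 0xBE.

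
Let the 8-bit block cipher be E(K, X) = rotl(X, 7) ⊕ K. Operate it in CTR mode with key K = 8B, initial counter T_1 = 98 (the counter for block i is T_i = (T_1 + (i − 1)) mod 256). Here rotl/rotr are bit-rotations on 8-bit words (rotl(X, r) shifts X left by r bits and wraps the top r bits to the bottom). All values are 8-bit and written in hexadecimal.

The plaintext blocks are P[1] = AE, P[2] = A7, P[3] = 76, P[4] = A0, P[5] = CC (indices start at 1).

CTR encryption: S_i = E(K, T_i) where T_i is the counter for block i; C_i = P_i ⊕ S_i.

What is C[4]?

C[4] = E6

C[1]: T = 98, S = E(K, T) = C7; AE ⊕ C7 = 69.
C[2]: T = 99, S = E(K, T) = 47; A7 ⊕ 47 = E0.
C[3]: T = 9A, S = E(K, T) = C6; 76 ⊕ C6 = B0.
C[4]: T = 9B, S = E(K, T) = 46; A0 ⊕ 46 = E6.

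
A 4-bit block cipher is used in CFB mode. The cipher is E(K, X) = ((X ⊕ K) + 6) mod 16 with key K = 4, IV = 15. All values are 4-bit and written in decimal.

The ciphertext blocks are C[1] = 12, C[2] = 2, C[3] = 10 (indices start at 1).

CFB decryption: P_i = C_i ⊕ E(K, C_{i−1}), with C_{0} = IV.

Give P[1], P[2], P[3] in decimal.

P[1] = 13, P[2] = 12, P[3] = 6

P[1]: E(K, 15) = 1; 12 ⊕ 1 = 13.
P[2]: E(K, 12) = 14; 2 ⊕ 14 = 12.
P[3]: E(K, 2) = 12; 10 ⊕ 12 = 6.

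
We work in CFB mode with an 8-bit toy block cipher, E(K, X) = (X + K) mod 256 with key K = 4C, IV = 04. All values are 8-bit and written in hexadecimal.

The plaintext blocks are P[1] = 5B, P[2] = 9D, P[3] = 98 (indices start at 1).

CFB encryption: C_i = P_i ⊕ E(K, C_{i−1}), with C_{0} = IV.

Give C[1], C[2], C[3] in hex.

C[1] = 0B, C[2] = CA, C[3] = 8E

C[1]: E(K, 04) = 50; 5B ⊕ 50 = 0B.
C[2]: E(K, 0B) = 57; 9D ⊕ 57 = CA.
C[3]: E(K, CA) = 16; 98 ⊕ 16 = 8E.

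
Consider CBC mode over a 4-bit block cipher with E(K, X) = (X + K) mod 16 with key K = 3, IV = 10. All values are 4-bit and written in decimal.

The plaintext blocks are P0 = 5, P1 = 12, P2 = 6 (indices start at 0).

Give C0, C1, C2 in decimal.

CBC encryption: C_i = E(K, P_i ⊕ C_{i−1}), with C_{−1} = IV.
C0: P0 ⊕ 10 = 15; E(K, 15) = 2.
C1: P1 ⊕ 2 = 14; E(K, 14) = 1.
C2: P2 ⊕ 1 = 7; E(K, 7) = 10.

C0 = 2, C1 = 1, C2 = 10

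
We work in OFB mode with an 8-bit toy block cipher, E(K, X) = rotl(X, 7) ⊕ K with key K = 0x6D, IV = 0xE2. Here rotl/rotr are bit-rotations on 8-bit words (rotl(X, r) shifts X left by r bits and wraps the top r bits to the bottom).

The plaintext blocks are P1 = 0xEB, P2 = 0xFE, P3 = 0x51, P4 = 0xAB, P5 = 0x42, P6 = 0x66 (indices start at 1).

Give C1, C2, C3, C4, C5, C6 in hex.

C1 = 0xF7, C2 = 0x9D, C3 = 0x8D, C4 = 0xA8, C5 = 0xAE, C6 = 0x7D

OFB encryption: S_i = E(K, S_{i−1}) with S_{0} = IV; C_i = P_i ⊕ S_i.
C1: S = E(K, 0xE2) = 0x1C; 0xEB ⊕ 0x1C = 0xF7.
C2: S = E(K, 0x1C) = 0x63; 0xFE ⊕ 0x63 = 0x9D.
C3: S = E(K, 0x63) = 0xDC; 0x51 ⊕ 0xDC = 0x8D.
C4: S = E(K, 0xDC) = 0x03; 0xAB ⊕ 0x03 = 0xA8.
C5: S = E(K, 0x03) = 0xEC; 0x42 ⊕ 0xEC = 0xAE.
C6: S = E(K, 0xEC) = 0x1B; 0x66 ⊕ 0x1B = 0x7D.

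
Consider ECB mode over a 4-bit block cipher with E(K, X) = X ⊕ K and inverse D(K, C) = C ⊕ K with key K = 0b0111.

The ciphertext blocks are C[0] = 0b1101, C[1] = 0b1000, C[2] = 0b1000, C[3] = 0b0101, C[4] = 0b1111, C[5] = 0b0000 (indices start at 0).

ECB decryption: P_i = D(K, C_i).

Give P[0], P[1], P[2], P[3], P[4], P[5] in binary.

P[0] = 0b1010, P[1] = 0b1111, P[2] = 0b1111, P[3] = 0b0010, P[4] = 0b1000, P[5] = 0b0111

P[0]: D(K, 0b1101) = 0b1010.
P[1]: D(K, 0b1000) = 0b1111.
P[2]: D(K, 0b1000) = 0b1111.
P[3]: D(K, 0b0101) = 0b0010.
P[4]: D(K, 0b1111) = 0b1000.
P[5]: D(K, 0b0000) = 0b0111.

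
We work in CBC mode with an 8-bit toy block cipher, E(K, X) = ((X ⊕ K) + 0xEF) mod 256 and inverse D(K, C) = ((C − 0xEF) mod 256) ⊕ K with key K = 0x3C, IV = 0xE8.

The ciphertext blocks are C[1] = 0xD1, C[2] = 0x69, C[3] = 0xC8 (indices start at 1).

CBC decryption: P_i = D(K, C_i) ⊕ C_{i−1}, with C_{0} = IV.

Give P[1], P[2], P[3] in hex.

P[1] = 0x36, P[2] = 0x97, P[3] = 0x8C

P[1]: D(K, 0xD1) = 0xDE; 0xDE ⊕ 0xE8 = 0x36.
P[2]: D(K, 0x69) = 0x46; 0x46 ⊕ 0xD1 = 0x97.
P[3]: D(K, 0xC8) = 0xE5; 0xE5 ⊕ 0x69 = 0x8C.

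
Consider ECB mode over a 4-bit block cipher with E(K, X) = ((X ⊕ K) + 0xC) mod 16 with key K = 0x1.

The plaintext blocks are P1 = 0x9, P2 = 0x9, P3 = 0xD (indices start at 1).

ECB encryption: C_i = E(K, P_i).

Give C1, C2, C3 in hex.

C1 = 0x4, C2 = 0x4, C3 = 0x8

C1: E(K, 0x9) = 0x4.
C2: E(K, 0x9) = 0x4.
C3: E(K, 0xD) = 0x8.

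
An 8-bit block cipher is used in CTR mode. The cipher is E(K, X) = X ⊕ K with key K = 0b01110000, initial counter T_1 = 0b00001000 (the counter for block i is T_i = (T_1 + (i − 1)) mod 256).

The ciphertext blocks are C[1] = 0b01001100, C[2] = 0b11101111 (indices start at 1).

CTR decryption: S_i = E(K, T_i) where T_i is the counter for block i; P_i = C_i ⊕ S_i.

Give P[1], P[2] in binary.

P[1] = 0b00110100, P[2] = 0b10010110

P[1]: T = 0b00001000, S = E(K, T) = 0b01111000; 0b01001100 ⊕ 0b01111000 = 0b00110100.
P[2]: T = 0b00001001, S = E(K, T) = 0b01111001; 0b11101111 ⊕ 0b01111001 = 0b10010110.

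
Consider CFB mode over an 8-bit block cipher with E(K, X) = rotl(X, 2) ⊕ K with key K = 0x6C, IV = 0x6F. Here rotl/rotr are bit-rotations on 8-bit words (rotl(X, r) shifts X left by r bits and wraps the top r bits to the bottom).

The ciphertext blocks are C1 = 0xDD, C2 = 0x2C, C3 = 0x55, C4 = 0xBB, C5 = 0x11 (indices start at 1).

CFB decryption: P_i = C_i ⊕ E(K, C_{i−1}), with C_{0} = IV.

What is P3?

P3 = 0x89

P3: E(K, 0x2C) = 0xDC; 0x55 ⊕ 0xDC = 0x89.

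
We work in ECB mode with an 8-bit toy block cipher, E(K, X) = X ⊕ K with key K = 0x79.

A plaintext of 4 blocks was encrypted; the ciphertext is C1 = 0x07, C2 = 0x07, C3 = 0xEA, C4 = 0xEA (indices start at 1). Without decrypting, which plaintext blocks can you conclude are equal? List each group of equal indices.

ECB encrypts each block independently with the same key, so equal ciphertext blocks imply equal plaintext blocks.
C1 = C2 = 0x07, so P1 = P2.
C3 = C4 = 0xEA, so P3 = P4.

P1 = P2; P3 = P4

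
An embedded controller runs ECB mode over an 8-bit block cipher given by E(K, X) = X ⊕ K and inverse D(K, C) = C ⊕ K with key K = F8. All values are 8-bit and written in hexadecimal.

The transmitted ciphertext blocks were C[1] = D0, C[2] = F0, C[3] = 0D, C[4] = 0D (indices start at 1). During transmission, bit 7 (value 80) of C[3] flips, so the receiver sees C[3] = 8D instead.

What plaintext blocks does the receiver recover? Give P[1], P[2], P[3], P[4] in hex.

ECB decryption: P_i = D(K, C_i).
Only C[3] changed, to 8D. In ECB, a change in C_i affects only P_i. Decrypting the received ciphertext:
P[1]: D(K, D0) = 28.
P[2]: D(K, F0) = 08.
P[3]: D(K, 8D) = 75.
P[4]: D(K, 0D) = F5.
Blocks that differ from the original plaintext: P[3].

P[1] = 28, P[2] = 08, P[3] = 75, P[4] = F5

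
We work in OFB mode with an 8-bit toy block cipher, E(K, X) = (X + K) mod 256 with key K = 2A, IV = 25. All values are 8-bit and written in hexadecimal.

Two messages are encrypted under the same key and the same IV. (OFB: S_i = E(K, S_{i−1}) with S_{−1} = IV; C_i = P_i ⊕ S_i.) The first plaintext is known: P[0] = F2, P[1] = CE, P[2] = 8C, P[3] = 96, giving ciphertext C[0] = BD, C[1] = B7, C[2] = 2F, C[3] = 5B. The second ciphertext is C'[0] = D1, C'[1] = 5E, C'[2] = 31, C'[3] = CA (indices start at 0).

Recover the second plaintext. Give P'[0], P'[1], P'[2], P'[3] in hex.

In OFB with a reused IV, both messages share the same keystream S_i, so C_i ⊕ C'_i = P_i ⊕ P'_i and thus P'_i = P_i ⊕ C_i ⊕ C'_i.
P'[0]: F2 ⊕ BD ⊕ D1 = 9E.
P'[1]: CE ⊕ B7 ⊕ 5E = 27.
P'[2]: 8C ⊕ 2F ⊕ 31 = 92.
P'[3]: 96 ⊕ 5B ⊕ CA = 07.

P'[0] = 9E, P'[1] = 27, P'[2] = 92, P'[3] = 07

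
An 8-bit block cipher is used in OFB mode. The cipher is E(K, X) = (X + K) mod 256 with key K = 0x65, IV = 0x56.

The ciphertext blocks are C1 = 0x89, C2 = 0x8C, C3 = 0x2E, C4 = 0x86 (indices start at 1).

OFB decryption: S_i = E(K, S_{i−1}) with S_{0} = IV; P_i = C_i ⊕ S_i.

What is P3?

P3 = 0xAB

P1: S = E(K, 0x56) = 0xBB; 0x89 ⊕ 0xBB = 0x32.
P2: S = E(K, 0xBB) = 0x20; 0x8C ⊕ 0x20 = 0xAC.
P3: S = E(K, 0x20) = 0x85; 0x2E ⊕ 0x85 = 0xAB.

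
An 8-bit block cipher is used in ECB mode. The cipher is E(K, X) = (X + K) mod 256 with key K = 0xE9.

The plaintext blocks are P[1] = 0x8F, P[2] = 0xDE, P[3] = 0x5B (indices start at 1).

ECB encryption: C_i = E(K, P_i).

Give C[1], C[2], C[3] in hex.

C[1]: E(K, 0x8F) = 0x78.
C[2]: E(K, 0xDE) = 0xC7.
C[3]: E(K, 0x5B) = 0x44.

C[1] = 0x78, C[2] = 0xC7, C[3] = 0x44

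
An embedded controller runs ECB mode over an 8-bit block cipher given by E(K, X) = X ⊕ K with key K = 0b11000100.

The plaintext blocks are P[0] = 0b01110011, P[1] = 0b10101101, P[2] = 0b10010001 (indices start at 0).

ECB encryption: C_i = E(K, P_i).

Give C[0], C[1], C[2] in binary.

C[0]: E(K, 0b01110011) = 0b10110111.
C[1]: E(K, 0b10101101) = 0b01101001.
C[2]: E(K, 0b10010001) = 0b01010101.

C[0] = 0b10110111, C[1] = 0b01101001, C[2] = 0b01010101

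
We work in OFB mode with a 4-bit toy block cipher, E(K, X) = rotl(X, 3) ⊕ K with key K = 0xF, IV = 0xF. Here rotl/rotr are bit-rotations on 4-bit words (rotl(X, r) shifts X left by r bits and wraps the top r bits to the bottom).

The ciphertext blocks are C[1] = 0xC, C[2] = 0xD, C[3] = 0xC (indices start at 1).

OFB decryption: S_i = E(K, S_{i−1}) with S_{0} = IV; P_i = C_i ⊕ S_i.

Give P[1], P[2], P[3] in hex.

P[1] = 0xC, P[2] = 0x2, P[3] = 0xC

P[1]: S = E(K, 0xF) = 0x0; 0xC ⊕ 0x0 = 0xC.
P[2]: S = E(K, 0x0) = 0xF; 0xD ⊕ 0xF = 0x2.
P[3]: S = E(K, 0xF) = 0x0; 0xC ⊕ 0x0 = 0xC.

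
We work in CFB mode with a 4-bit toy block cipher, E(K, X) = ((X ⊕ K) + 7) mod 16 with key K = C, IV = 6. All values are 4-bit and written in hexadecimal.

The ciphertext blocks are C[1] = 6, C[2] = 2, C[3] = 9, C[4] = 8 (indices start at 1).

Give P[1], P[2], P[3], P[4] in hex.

CFB decryption: P_i = C_i ⊕ E(K, C_{i−1}), with C_{0} = IV.
P[1]: E(K, 6) = 1; 6 ⊕ 1 = 7.
P[2]: E(K, 6) = 1; 2 ⊕ 1 = 3.
P[3]: E(K, 2) = 5; 9 ⊕ 5 = C.
P[4]: E(K, 9) = C; 8 ⊕ C = 4.

P[1] = 7, P[2] = 3, P[3] = C, P[4] = 4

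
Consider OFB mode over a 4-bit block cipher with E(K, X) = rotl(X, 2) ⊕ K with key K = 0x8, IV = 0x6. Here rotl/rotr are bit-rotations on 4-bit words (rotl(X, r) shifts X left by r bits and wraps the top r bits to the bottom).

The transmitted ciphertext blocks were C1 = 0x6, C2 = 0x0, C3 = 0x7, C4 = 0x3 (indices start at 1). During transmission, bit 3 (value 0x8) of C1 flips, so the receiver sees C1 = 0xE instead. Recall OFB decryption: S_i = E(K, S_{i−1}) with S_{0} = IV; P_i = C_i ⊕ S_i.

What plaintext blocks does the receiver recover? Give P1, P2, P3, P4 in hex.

Only C1 changed, to 0xE. In OFB, a change in C_i flips the same bit in P_i only; the keystream is unaffected. Decrypting the received ciphertext:
P1: S = E(K, 0x6) = 0x1; 0xE ⊕ 0x1 = 0xF.
P2: S = E(K, 0x1) = 0xC; 0x0 ⊕ 0xC = 0xC.
P3: S = E(K, 0xC) = 0xB; 0x7 ⊕ 0xB = 0xC.
P4: S = E(K, 0xB) = 0x6; 0x3 ⊕ 0x6 = 0x5.
Blocks that differ from the original plaintext: P1.

P1 = 0xF, P2 = 0xC, P3 = 0xC, P4 = 0x5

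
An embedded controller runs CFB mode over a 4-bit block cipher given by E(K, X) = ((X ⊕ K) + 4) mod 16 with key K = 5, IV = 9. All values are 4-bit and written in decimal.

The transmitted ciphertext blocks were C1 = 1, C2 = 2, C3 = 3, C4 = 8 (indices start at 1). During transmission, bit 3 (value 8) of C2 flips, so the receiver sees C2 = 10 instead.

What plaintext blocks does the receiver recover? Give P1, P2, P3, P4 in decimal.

CFB decryption: P_i = C_i ⊕ E(K, C_{i−1}), with C_{0} = IV.
Only C2 changed, to 10. In CFB, a change in C_i flips the same bit in P_i and garbles P_{i+1}. Decrypting the received ciphertext:
P1: E(K, 9) = 0; 1 ⊕ 0 = 1.
P2: E(K, 1) = 8; 10 ⊕ 8 = 2.
P3: E(K, 10) = 3; 3 ⊕ 3 = 0.
P4: E(K, 3) = 10; 8 ⊕ 10 = 2.
Blocks that differ from the original plaintext: P2, P3.

P1 = 1, P2 = 2, P3 = 0, P4 = 2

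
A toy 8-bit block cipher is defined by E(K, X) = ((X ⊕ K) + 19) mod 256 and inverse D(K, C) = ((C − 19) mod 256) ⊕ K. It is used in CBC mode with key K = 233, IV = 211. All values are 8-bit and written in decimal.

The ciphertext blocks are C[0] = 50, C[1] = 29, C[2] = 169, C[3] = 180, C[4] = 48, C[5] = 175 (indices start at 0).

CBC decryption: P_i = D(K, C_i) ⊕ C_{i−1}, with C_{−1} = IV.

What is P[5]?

P[5] = 69

P[5]: D(K, 175) = 117; 117 ⊕ 48 = 69.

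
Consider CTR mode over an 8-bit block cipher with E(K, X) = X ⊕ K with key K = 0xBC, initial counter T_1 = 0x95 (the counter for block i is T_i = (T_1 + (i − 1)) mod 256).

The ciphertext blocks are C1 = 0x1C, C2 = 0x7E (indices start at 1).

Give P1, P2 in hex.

CTR decryption: S_i = E(K, T_i) where T_i is the counter for block i; P_i = C_i ⊕ S_i.
P1: T = 0x95, S = E(K, T) = 0x29; 0x1C ⊕ 0x29 = 0x35.
P2: T = 0x96, S = E(K, T) = 0x2A; 0x7E ⊕ 0x2A = 0x54.

P1 = 0x35, P2 = 0x54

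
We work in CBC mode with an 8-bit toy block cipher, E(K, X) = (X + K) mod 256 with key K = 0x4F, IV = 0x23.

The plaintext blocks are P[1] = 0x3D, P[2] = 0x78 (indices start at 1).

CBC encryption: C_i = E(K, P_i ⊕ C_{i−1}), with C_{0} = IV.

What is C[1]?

C[1] = 0x6D

C[1]: P[1] ⊕ 0x23 = 0x1E; E(K, 0x1E) = 0x6D.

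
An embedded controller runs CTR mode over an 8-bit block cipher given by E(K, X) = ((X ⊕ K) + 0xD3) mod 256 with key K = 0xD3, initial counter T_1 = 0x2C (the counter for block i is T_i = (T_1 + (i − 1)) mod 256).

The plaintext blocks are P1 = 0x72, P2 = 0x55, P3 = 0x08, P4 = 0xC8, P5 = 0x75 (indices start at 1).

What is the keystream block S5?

CTR encryption: S_i = E(K, T_i) where T_i is the counter for block i; C_i = P_i ⊕ S_i.
C1: T = 0x2C, S = E(K, T) = 0xD2; 0x72 ⊕ 0xD2 = 0xA0.
C2: T = 0x2D, S = E(K, T) = 0xD1; 0x55 ⊕ 0xD1 = 0x84.
C3: T = 0x2E, S = E(K, T) = 0xD0; 0x08 ⊕ 0xD0 = 0xD8.
C4: T = 0x2F, S = E(K, T) = 0xCF; 0xC8 ⊕ 0xCF = 0x07.
C5: T = 0x30, S = E(K, T) = 0xB6; 0x75 ⊕ 0xB6 = 0xC3.
So S5 = 0xB6.

0xB6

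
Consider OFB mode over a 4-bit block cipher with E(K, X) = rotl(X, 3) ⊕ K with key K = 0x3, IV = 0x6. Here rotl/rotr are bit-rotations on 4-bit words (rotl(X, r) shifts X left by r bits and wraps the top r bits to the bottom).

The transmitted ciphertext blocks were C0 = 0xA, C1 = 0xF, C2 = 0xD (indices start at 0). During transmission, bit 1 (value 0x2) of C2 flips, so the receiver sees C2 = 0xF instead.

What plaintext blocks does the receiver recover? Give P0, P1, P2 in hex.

OFB decryption: S_i = E(K, S_{i−1}) with S_{−1} = IV; P_i = C_i ⊕ S_i.
Only C2 changed, to 0xF. In OFB, a change in C_i flips the same bit in P_i only; the keystream is unaffected. Decrypting the received ciphertext:
P0: S = E(K, 0x6) = 0x0; 0xA ⊕ 0x0 = 0xA.
P1: S = E(K, 0x0) = 0x3; 0xF ⊕ 0x3 = 0xC.
P2: S = E(K, 0x3) = 0xA; 0xF ⊕ 0xA = 0x5.
Blocks that differ from the original plaintext: P2.

P0 = 0xA, P1 = 0xC, P2 = 0x5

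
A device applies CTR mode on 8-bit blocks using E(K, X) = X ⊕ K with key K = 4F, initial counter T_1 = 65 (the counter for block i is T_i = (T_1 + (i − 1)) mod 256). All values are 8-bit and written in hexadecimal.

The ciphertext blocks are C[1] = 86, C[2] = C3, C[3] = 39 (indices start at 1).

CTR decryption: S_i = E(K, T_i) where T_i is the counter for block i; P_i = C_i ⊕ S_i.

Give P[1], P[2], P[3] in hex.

P[1]: T = 65, S = E(K, T) = 2A; 86 ⊕ 2A = AC.
P[2]: T = 66, S = E(K, T) = 29; C3 ⊕ 29 = EA.
P[3]: T = 67, S = E(K, T) = 28; 39 ⊕ 28 = 11.

P[1] = AC, P[2] = EA, P[3] = 11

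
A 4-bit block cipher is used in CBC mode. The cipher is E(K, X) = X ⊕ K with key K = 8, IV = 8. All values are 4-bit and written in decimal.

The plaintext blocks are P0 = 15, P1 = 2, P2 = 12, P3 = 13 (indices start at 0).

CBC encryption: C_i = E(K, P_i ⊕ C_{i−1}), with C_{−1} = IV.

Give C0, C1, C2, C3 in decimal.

C0 = 15, C1 = 5, C2 = 1, C3 = 4

C0: P0 ⊕ 8 = 7; E(K, 7) = 15.
C1: P1 ⊕ 15 = 13; E(K, 13) = 5.
C2: P2 ⊕ 5 = 9; E(K, 9) = 1.
C3: P3 ⊕ 1 = 12; E(K, 12) = 4.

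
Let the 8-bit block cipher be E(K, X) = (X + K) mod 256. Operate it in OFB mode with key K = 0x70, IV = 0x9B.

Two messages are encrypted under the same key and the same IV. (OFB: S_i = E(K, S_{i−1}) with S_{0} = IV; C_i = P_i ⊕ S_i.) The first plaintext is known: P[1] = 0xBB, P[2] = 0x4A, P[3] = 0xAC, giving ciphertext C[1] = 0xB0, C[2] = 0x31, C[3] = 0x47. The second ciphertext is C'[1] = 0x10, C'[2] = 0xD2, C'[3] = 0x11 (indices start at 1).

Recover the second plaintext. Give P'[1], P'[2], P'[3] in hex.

In OFB with a reused IV, both messages share the same keystream S_i, so C_i ⊕ C'_i = P_i ⊕ P'_i and thus P'_i = P_i ⊕ C_i ⊕ C'_i.
P'[1]: 0xBB ⊕ 0xB0 ⊕ 0x10 = 0x1B.
P'[2]: 0x4A ⊕ 0x31 ⊕ 0xD2 = 0xA9.
P'[3]: 0xAC ⊕ 0x47 ⊕ 0x11 = 0xFA.

P'[1] = 0x1B, P'[2] = 0xA9, P'[3] = 0xFA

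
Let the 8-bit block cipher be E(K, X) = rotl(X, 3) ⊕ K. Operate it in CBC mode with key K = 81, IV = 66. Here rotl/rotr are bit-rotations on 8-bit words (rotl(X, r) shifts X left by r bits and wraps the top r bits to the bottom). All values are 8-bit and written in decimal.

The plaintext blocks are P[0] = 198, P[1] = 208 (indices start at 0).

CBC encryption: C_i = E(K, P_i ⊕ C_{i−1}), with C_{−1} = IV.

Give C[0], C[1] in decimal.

C[0] = 117, C[1] = 124

C[0]: P[0] ⊕ 66 = 132; E(K, 132) = 117.
C[1]: P[1] ⊕ 117 = 165; E(K, 165) = 124.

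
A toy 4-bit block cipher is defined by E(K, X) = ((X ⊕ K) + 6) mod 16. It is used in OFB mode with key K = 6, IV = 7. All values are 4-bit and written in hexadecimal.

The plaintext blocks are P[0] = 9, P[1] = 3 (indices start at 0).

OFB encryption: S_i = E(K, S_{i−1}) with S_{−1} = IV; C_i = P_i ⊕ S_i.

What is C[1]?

C[0]: S = E(K, 7) = 7; 9 ⊕ 7 = E.
C[1]: S = E(K, 7) = 7; 3 ⊕ 7 = 4.

C[1] = 4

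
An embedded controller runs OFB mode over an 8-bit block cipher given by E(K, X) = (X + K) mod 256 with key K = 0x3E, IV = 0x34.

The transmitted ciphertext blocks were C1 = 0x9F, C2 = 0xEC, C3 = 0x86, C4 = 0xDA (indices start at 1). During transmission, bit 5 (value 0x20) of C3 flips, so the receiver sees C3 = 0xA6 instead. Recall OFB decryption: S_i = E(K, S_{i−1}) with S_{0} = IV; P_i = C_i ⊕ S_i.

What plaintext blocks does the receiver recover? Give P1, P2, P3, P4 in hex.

P1 = 0xED, P2 = 0x5C, P3 = 0x48, P4 = 0xF6

Only C3 changed, to 0xA6. In OFB, a change in C_i flips the same bit in P_i only; the keystream is unaffected. Decrypting the received ciphertext:
P1: S = E(K, 0x34) = 0x72; 0x9F ⊕ 0x72 = 0xED.
P2: S = E(K, 0x72) = 0xB0; 0xEC ⊕ 0xB0 = 0x5C.
P3: S = E(K, 0xB0) = 0xEE; 0xA6 ⊕ 0xEE = 0x48.
P4: S = E(K, 0xEE) = 0x2C; 0xDA ⊕ 0x2C = 0xF6.
Blocks that differ from the original plaintext: P3.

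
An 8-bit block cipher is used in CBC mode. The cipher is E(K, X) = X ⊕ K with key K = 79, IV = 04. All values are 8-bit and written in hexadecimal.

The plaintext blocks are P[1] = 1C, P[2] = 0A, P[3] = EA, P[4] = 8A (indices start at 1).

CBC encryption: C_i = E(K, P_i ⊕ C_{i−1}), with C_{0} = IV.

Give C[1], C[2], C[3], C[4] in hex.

C[1]: P[1] ⊕ 04 = 18; E(K, 18) = 61.
C[2]: P[2] ⊕ 61 = 6B; E(K, 6B) = 12.
C[3]: P[3] ⊕ 12 = F8; E(K, F8) = 81.
C[4]: P[4] ⊕ 81 = 0B; E(K, 0B) = 72.

C[1] = 61, C[2] = 12, C[3] = 81, C[4] = 72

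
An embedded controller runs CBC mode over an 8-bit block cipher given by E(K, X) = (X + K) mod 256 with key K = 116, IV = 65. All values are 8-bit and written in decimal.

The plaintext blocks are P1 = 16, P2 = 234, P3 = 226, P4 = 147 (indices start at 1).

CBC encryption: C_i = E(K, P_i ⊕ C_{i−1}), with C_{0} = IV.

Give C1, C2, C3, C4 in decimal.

C1 = 197, C2 = 163, C3 = 181, C4 = 154

C1: P1 ⊕ 65 = 81; E(K, 81) = 197.
C2: P2 ⊕ 197 = 47; E(K, 47) = 163.
C3: P3 ⊕ 163 = 65; E(K, 65) = 181.
C4: P4 ⊕ 181 = 38; E(K, 38) = 154.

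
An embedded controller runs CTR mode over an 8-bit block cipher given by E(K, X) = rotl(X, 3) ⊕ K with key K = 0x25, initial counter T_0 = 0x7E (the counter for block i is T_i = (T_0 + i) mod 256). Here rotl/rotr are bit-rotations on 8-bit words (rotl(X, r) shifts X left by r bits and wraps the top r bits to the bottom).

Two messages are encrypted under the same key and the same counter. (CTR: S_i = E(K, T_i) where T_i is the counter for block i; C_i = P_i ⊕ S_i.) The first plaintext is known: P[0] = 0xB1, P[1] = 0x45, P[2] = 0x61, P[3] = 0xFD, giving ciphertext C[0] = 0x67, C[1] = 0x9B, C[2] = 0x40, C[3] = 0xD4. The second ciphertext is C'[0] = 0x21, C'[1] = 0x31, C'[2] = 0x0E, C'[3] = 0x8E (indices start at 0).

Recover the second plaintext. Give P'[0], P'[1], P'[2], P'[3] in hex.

P'[0] = 0xF7, P'[1] = 0xEF, P'[2] = 0x2F, P'[3] = 0xA7

In CTR with a reused counter, both messages share the same keystream S_i, so C_i ⊕ C'_i = P_i ⊕ P'_i and thus P'_i = P_i ⊕ C_i ⊕ C'_i.
P'[0]: 0xB1 ⊕ 0x67 ⊕ 0x21 = 0xF7.
P'[1]: 0x45 ⊕ 0x9B ⊕ 0x31 = 0xEF.
P'[2]: 0x61 ⊕ 0x40 ⊕ 0x0E = 0x2F.
P'[3]: 0xFD ⊕ 0xD4 ⊕ 0x8E = 0xA7.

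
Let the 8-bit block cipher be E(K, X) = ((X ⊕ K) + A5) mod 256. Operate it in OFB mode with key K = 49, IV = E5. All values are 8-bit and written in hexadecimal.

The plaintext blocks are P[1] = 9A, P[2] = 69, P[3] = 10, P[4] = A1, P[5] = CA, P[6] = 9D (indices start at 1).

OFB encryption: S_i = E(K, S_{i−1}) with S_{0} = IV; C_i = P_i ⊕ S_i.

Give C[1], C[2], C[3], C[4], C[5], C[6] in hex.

C[1] = CB, C[2] = D4, C[3] = 89, C[4] = D4, C[5] = 2B, C[6] = D0

C[1]: S = E(K, E5) = 51; 9A ⊕ 51 = CB.
C[2]: S = E(K, 51) = BD; 69 ⊕ BD = D4.
C[3]: S = E(K, BD) = 99; 10 ⊕ 99 = 89.
C[4]: S = E(K, 99) = 75; A1 ⊕ 75 = D4.
C[5]: S = E(K, 75) = E1; CA ⊕ E1 = 2B.
C[6]: S = E(K, E1) = 4D; 9D ⊕ 4D = D0.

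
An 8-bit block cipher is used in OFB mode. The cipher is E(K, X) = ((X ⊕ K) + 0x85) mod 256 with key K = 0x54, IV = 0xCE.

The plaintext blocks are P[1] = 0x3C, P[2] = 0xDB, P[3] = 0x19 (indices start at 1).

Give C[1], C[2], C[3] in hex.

OFB encryption: S_i = E(K, S_{i−1}) with S_{0} = IV; C_i = P_i ⊕ S_i.
C[1]: S = E(K, 0xCE) = 0x1F; 0x3C ⊕ 0x1F = 0x23.
C[2]: S = E(K, 0x1F) = 0xD0; 0xDB ⊕ 0xD0 = 0x0B.
C[3]: S = E(K, 0xD0) = 0x09; 0x19 ⊕ 0x09 = 0x10.

C[1] = 0x23, C[2] = 0x0B, C[3] = 0x10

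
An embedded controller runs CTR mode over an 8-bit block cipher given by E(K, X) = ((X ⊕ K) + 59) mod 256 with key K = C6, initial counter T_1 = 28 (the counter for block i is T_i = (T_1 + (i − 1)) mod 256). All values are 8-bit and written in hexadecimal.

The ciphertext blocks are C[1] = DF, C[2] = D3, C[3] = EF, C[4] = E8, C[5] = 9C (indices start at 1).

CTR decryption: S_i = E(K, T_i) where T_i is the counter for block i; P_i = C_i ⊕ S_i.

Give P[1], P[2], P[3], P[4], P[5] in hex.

P[1] = 98, P[2] = 9B, P[3] = AA, P[4] = AE, P[5] = DF

P[1]: T = 28, S = E(K, T) = 47; DF ⊕ 47 = 98.
P[2]: T = 29, S = E(K, T) = 48; D3 ⊕ 48 = 9B.
P[3]: T = 2A, S = E(K, T) = 45; EF ⊕ 45 = AA.
P[4]: T = 2B, S = E(K, T) = 46; E8 ⊕ 46 = AE.
P[5]: T = 2C, S = E(K, T) = 43; 9C ⊕ 43 = DF.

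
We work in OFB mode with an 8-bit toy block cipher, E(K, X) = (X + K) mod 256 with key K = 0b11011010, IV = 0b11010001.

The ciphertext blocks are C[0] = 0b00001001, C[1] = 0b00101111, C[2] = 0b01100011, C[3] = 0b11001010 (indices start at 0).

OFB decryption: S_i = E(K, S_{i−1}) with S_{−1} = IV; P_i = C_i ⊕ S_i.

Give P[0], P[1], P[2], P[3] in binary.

P[0] = 0b10100010, P[1] = 0b10101010, P[2] = 0b00111100, P[3] = 0b11110011

P[0]: S = E(K, 0b11010001) = 0b10101011; 0b00001001 ⊕ 0b10101011 = 0b10100010.
P[1]: S = E(K, 0b10101011) = 0b10000101; 0b00101111 ⊕ 0b10000101 = 0b10101010.
P[2]: S = E(K, 0b10000101) = 0b01011111; 0b01100011 ⊕ 0b01011111 = 0b00111100.
P[3]: S = E(K, 0b01011111) = 0b00111001; 0b11001010 ⊕ 0b00111001 = 0b11110011.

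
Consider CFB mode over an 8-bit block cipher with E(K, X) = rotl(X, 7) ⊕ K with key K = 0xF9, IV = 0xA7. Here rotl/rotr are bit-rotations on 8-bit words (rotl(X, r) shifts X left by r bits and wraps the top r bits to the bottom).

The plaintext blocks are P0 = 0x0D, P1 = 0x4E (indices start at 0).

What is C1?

CFB encryption: C_i = P_i ⊕ E(K, C_{i−1}), with C_{−1} = IV.
C0: E(K, 0xA7) = 0x2A; 0x0D ⊕ 0x2A = 0x27.
C1: E(K, 0x27) = 0x6A; 0x4E ⊕ 0x6A = 0x24.

C1 = 0x24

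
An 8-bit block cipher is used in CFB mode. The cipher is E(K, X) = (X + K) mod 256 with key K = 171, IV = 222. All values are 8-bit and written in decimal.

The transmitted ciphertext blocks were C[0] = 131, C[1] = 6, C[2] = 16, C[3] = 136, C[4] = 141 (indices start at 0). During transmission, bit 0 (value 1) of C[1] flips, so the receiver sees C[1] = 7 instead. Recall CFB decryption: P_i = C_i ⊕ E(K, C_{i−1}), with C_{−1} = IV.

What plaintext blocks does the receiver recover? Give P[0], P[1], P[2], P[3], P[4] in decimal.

Only C[1] changed, to 7. In CFB, a change in C_i flips the same bit in P_i and garbles P_{i+1}. Decrypting the received ciphertext:
P[0]: E(K, 222) = 137; 131 ⊕ 137 = 10.
P[1]: E(K, 131) = 46; 7 ⊕ 46 = 41.
P[2]: E(K, 7) = 178; 16 ⊕ 178 = 162.
P[3]: E(K, 16) = 187; 136 ⊕ 187 = 51.
P[4]: E(K, 136) = 51; 141 ⊕ 51 = 190.
Blocks that differ from the original plaintext: P[1], P[2].

P[0] = 10, P[1] = 41, P[2] = 162, P[3] = 51, P[4] = 190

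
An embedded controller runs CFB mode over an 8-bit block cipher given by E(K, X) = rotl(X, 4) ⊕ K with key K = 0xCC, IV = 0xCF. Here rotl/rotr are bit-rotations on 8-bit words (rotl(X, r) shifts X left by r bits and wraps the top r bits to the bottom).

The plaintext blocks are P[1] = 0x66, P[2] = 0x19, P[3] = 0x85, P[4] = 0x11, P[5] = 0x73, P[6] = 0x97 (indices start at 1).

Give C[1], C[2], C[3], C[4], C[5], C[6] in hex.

C[1] = 0x56, C[2] = 0xB0, C[3] = 0x42, C[4] = 0xF9, C[5] = 0x20, C[6] = 0x59

CFB encryption: C_i = P_i ⊕ E(K, C_{i−1}), with C_{0} = IV.
C[1]: E(K, 0xCF) = 0x30; 0x66 ⊕ 0x30 = 0x56.
C[2]: E(K, 0x56) = 0xA9; 0x19 ⊕ 0xA9 = 0xB0.
C[3]: E(K, 0xB0) = 0xC7; 0x85 ⊕ 0xC7 = 0x42.
C[4]: E(K, 0x42) = 0xE8; 0x11 ⊕ 0xE8 = 0xF9.
C[5]: E(K, 0xF9) = 0x53; 0x73 ⊕ 0x53 = 0x20.
C[6]: E(K, 0x20) = 0xCE; 0x97 ⊕ 0xCE = 0x59.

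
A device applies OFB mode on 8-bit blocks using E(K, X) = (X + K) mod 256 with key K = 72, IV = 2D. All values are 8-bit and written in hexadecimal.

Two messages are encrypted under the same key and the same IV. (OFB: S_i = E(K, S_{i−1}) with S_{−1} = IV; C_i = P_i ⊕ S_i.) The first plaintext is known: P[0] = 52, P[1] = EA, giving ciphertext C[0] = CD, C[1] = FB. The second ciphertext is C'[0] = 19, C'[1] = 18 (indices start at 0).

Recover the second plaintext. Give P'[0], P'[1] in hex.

P'[0] = 86, P'[1] = 09

In OFB with a reused IV, both messages share the same keystream S_i, so C_i ⊕ C'_i = P_i ⊕ P'_i and thus P'_i = P_i ⊕ C_i ⊕ C'_i.
P'[0]: 52 ⊕ CD ⊕ 19 = 86.
P'[1]: EA ⊕ FB ⊕ 18 = 09.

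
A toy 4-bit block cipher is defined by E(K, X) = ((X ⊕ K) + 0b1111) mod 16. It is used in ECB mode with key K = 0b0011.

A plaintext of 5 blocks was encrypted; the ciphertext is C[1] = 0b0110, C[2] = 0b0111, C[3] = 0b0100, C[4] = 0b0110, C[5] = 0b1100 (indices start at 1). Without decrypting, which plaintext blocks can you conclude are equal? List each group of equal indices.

ECB encrypts each block independently with the same key, so equal ciphertext blocks imply equal plaintext blocks.
C[1] = C[4] = 0b0110, so P[1] = P[4].

P[1] = P[4]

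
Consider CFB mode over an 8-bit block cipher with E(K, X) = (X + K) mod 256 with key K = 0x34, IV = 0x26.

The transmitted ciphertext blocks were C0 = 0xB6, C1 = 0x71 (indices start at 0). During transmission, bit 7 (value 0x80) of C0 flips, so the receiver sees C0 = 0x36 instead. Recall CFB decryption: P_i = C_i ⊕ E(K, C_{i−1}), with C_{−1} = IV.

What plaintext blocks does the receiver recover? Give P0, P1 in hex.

Only C0 changed, to 0x36. In CFB, a change in C_i flips the same bit in P_i and garbles P_{i+1}. Decrypting the received ciphertext:
P0: E(K, 0x26) = 0x5A; 0x36 ⊕ 0x5A = 0x6C.
P1: E(K, 0x36) = 0x6A; 0x71 ⊕ 0x6A = 0x1B.
Blocks that differ from the original plaintext: P0, P1.

P0 = 0x6C, P1 = 0x1B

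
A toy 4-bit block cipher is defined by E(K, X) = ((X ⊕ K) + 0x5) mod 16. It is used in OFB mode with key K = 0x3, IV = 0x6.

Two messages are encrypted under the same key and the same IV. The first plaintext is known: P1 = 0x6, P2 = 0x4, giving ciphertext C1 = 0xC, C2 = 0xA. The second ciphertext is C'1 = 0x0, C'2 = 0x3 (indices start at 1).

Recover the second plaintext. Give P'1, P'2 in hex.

In OFB with a reused IV, both messages share the same keystream S_i, so C_i ⊕ C'_i = P_i ⊕ P'_i and thus P'_i = P_i ⊕ C_i ⊕ C'_i.
P'1: 0x6 ⊕ 0xC ⊕ 0x0 = 0xA.
P'2: 0x4 ⊕ 0xA ⊕ 0x3 = 0xD.

P'1 = 0xA, P'2 = 0xD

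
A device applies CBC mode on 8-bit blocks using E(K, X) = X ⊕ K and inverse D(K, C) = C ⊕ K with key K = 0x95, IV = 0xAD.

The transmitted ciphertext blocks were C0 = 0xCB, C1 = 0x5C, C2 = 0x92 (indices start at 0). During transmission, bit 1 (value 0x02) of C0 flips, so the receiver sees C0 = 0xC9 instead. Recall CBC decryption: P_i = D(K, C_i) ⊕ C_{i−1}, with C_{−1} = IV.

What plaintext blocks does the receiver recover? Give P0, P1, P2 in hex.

P0 = 0xF1, P1 = 0x00, P2 = 0x5B

Only C0 changed, to 0xC9. In CBC, a change in C_i garbles P_i and flips the same bit in P_{i+1}. Decrypting the received ciphertext:
P0: D(K, 0xC9) = 0x5C; 0x5C ⊕ 0xAD = 0xF1.
P1: D(K, 0x5C) = 0xC9; 0xC9 ⊕ 0xC9 = 0x00.
P2: D(K, 0x92) = 0x07; 0x07 ⊕ 0x5C = 0x5B.
Blocks that differ from the original plaintext: P0, P1.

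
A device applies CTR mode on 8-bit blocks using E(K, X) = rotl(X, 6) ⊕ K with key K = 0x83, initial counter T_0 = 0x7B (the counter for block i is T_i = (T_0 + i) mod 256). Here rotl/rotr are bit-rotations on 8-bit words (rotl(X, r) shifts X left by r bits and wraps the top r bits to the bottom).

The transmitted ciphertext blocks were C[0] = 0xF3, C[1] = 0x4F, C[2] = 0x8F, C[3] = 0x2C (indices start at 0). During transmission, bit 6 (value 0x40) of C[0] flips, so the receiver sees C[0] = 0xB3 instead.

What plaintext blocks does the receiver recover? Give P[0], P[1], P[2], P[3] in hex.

P[0] = 0xEE, P[1] = 0xD3, P[2] = 0x53, P[3] = 0x30

CTR decryption: S_i = E(K, T_i) where T_i is the counter for block i; P_i = C_i ⊕ S_i.
Only C[0] changed, to 0xB3. In CTR, a change in C_i flips the same bit in P_i only; the keystream is unaffected. Decrypting the received ciphertext:
P[0]: T = 0x7B, S = E(K, T) = 0x5D; 0xB3 ⊕ 0x5D = 0xEE.
P[1]: T = 0x7C, S = E(K, T) = 0x9C; 0x4F ⊕ 0x9C = 0xD3.
P[2]: T = 0x7D, S = E(K, T) = 0xDC; 0x8F ⊕ 0xDC = 0x53.
P[3]: T = 0x7E, S = E(K, T) = 0x1C; 0x2C ⊕ 0x1C = 0x30.
Blocks that differ from the original plaintext: P[0].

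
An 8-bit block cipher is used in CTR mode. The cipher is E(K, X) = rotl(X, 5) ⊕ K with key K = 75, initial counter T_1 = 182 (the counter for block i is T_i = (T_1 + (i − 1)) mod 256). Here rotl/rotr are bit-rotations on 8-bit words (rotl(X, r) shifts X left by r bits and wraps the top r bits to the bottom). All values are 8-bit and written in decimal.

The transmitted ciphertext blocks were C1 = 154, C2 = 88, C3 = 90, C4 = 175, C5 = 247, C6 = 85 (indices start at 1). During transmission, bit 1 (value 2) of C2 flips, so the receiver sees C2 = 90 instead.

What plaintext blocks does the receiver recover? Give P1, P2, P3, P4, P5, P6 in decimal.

P1 = 7, P2 = 231, P3 = 6, P4 = 211, P5 = 235, P6 = 105

CTR decryption: S_i = E(K, T_i) where T_i is the counter for block i; P_i = C_i ⊕ S_i.
Only C2 changed, to 90. In CTR, a change in C_i flips the same bit in P_i only; the keystream is unaffected. Decrypting the received ciphertext:
P1: T = 182, S = E(K, T) = 157; 154 ⊕ 157 = 7.
P2: T = 183, S = E(K, T) = 189; 90 ⊕ 189 = 231.
P3: T = 184, S = E(K, T) = 92; 90 ⊕ 92 = 6.
P4: T = 185, S = E(K, T) = 124; 175 ⊕ 124 = 211.
P5: T = 186, S = E(K, T) = 28; 247 ⊕ 28 = 235.
P6: T = 187, S = E(K, T) = 60; 85 ⊕ 60 = 105.
Blocks that differ from the original plaintext: P2.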